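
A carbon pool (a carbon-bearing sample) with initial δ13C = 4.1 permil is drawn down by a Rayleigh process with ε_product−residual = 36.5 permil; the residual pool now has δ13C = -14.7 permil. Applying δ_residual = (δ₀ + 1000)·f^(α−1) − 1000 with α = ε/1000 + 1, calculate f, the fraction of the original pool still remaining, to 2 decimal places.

0.60

α − 1 = ε/1000 = 0.0365
(δ_res + 1000)/(δ₀ + 1000) = (-14.7 + 1000)/(4.1 + 1000) = 985.3/1004.1 = 0.981277
f = 0.981277^(1/0.0365) = exp(ln(0.981277)/0.0365) = exp(-0.01890/0.0365)
f = exp(-0.5178) = 0.5958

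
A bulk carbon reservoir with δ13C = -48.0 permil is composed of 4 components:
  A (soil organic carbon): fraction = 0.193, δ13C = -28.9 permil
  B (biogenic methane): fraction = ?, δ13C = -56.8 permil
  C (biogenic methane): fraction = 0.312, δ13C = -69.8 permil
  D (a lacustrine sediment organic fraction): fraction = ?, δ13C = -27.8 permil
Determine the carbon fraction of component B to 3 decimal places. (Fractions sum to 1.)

Let f_B and f_D be the unknown fractions; fractions sum to 1 so f_B + f_D = 0.495.
Mass balance: Σ fᵢ·δᵢ = δ_bulk ⇒ f_B·(-56.8) + f_D·(-27.8) = -48.0 − (-27.355) = -20.645
Substitute f_D = 0.495 − f_B:
f_B·(-56.8 − -27.8) = -20.645 − 0.495×(-27.8) = -6.884
f_B = -6.884 / -29.0 = 0.2374

0.237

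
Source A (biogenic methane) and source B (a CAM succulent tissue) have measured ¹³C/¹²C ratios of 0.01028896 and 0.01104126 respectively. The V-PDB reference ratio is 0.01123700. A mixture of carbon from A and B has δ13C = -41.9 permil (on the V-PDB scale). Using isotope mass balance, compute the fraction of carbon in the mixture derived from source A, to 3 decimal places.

0.366

δ_A = (0.01028896/0.01123700 − 1)×1000 = (0.915632 − 1)×1000 = -84.368 permil
δ_B = (0.01104126/0.01123700 − 1)×1000 = (0.982581 − 1)×1000 = -17.419 permil
f_A = (δ_mix − δ_B)/(δ_A − δ_B) = (-41.9 − (-17.419))/(-84.368 − (-17.419))
f_A = -24.481 / -66.948 = 0.3657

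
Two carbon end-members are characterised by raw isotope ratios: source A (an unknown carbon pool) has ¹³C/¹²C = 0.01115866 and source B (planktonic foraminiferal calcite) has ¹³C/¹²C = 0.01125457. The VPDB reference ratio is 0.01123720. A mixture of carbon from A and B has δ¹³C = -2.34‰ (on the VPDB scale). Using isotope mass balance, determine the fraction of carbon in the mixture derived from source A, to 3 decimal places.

0.455

δ_A = (0.01115866/0.01123720 − 1)×1000 = (0.993011 − 1)×1000 = -6.989‰
δ_B = (0.01125457/0.01123720 − 1)×1000 = (1.001546 − 1)×1000 = 1.546‰
f_A = (δ_mix − δ_B)/(δ_A − δ_B) = (-2.34 − (1.546))/(-6.989 − (1.546))
f_A = -3.886 / -8.535 = 0.4553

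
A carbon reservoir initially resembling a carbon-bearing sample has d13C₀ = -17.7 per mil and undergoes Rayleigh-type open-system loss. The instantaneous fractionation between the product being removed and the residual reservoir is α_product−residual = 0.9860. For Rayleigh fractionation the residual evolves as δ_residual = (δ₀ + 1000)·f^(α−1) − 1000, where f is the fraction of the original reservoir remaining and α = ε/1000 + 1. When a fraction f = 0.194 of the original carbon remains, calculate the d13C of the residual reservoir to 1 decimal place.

5.1 per mil

Rayleigh residual: δ_res = (δ₀ + 1000)·f^(α−1) − 1000
α − 1 = -0.01400
f^(α−1) = 0.194^(-0.01400) = 1.023224
δ_res = (-17.7 + 1000) × 1.023224 − 1000 = 1005.113 − 1000 = 5.11 per mil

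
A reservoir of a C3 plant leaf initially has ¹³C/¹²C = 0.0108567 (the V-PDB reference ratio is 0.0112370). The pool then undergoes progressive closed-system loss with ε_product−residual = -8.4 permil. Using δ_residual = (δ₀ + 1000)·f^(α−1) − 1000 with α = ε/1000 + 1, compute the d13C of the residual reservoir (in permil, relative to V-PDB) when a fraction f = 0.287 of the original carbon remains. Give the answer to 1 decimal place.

-23.7 permil

δ₀ = (0.0108567/0.0112370 − 1)×1000 = (0.966156 − 1)×1000 = -33.844 permil
α − 1 = ε/1000 = -0.0084
f^(α−1) = 0.287^(-0.0084) = 1.010541
δ_res = (-33.844 + 1000) × 1.010541 − 1000 = 976.340 − 1000 = -23.66 permil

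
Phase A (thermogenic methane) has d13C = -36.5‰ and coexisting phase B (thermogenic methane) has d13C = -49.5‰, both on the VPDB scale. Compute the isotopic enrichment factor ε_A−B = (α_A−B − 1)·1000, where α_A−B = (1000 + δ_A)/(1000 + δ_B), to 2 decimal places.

α_A−B = (1000 + -36.5) / (1000 + -49.5) = 963.5 / 950.5 = 1.013677
ε_A−B = (1.013677 − 1) × 1000 = 13.677‰
(The approximation ε ≈ δ_A − δ_B would give 13.0‰.)

13.68‰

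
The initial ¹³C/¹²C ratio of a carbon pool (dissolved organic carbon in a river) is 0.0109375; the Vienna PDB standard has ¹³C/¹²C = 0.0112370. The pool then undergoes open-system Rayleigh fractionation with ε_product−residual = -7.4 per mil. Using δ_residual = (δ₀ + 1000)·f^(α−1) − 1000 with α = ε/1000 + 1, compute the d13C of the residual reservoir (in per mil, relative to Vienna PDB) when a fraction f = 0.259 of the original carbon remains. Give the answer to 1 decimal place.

-16.9 per mil

δ₀ = (0.0109375/0.0112370 − 1)×1000 = (0.973347 − 1)×1000 = -26.653 per mil
α − 1 = ε/1000 = -0.0074
f^(α−1) = 0.259^(-0.0074) = 1.010047
δ_res = (-26.653 + 1000) × 1.010047 − 1000 = 983.126 − 1000 = -16.87 per mil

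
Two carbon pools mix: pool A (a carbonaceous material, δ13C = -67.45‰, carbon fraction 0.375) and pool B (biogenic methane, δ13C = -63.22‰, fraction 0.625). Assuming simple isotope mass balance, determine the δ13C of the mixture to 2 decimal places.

-64.81‰

δ_mix = f_A·δ_A + f_B·δ_B
δ_mix = 0.375 × (-67.45) + 0.625 × (-63.22)
δ_mix = -25.294 + -39.513 = -64.806‰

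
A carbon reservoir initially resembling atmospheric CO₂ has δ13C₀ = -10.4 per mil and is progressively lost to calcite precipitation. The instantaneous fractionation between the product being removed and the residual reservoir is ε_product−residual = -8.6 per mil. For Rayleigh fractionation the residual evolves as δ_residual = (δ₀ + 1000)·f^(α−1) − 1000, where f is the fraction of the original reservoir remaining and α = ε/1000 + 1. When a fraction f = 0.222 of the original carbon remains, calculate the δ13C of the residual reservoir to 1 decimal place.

2.5 per mil

Rayleigh residual: δ_res = (δ₀ + 1000)·f^(α−1) − 1000
α = ε/1000 + 1 = 0.99140, so α − 1 = -0.00860
f^(α−1) = 0.222^(-0.00860) = 1.013028
δ_res = (-10.4 + 1000) × 1.013028 − 1000 = 1002.492 − 1000 = 2.49 per mil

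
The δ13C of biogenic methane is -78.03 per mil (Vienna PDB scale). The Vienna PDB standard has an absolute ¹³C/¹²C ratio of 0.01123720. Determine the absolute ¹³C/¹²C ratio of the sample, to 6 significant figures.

0.0103604

R_sample = R_standard × (δ13C/1000 + 1)
R_sample = 0.01123720 × (-78.03/1000 + 1) = 0.01123720 × 0.921970
R_sample = 0.0103604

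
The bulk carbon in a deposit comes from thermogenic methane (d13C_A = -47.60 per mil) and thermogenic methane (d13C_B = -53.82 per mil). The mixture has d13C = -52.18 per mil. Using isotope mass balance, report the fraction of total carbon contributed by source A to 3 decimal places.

δ_mix = f_A·δ_A + (1 − f_A)·δ_B  ⇒  f_A = (δ_mix − δ_B)/(δ_A − δ_B)
f_A = (-52.18 − (-53.82)) / (-47.60 − (-53.82))
f_A = 1.64 / 6.22 = 0.2637

0.264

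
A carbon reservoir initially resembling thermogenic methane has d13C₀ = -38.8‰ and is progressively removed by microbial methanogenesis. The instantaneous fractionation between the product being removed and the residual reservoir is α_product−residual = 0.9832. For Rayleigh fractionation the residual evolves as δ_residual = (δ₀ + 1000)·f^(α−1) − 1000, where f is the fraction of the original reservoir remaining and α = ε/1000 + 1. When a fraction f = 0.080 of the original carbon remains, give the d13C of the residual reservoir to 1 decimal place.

Rayleigh residual: δ_res = (δ₀ + 1000)·f^(α−1) − 1000
α − 1 = -0.01680
f^(α−1) = 0.080^(-0.01680) = 1.043345
δ_res = (-38.8 + 1000) × 1.043345 − 1000 = 1002.864 − 1000 = 2.86‰

2.9‰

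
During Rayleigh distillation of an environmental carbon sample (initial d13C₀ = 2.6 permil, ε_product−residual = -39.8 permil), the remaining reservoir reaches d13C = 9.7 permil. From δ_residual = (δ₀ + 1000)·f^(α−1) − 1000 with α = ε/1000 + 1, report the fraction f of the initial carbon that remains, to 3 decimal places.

0.838

α − 1 = ε/1000 = -0.0398
(δ_res + 1000)/(δ₀ + 1000) = (9.7 + 1000)/(2.6 + 1000) = 1009.7/1002.6 = 1.007082
f = 1.007082^(1/-0.0398) = exp(ln(1.007082)/-0.0398) = exp(0.00706/-0.0398)
f = exp(-0.1773) = 0.8375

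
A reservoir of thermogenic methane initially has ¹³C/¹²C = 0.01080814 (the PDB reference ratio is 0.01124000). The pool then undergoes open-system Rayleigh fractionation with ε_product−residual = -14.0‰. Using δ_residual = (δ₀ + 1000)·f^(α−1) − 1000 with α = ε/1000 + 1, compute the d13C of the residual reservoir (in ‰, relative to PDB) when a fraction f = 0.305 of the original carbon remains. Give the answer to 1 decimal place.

-22.3‰

δ₀ = (0.01080814/0.01124000 − 1)×1000 = (0.961578 − 1)×1000 = -38.422‰
α − 1 = ε/1000 = -0.0140
f^(α−1) = 0.305^(-0.0140) = 1.016763
δ_res = (-38.422 + 1000) × 1.016763 − 1000 = 977.697 − 1000 = -22.30‰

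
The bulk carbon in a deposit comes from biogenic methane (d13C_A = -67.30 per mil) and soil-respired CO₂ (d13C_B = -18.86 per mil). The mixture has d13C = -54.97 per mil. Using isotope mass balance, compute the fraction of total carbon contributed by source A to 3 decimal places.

δ_mix = f_A·δ_A + (1 − f_A)·δ_B  ⇒  f_A = (δ_mix − δ_B)/(δ_A − δ_B)
f_A = (-54.97 − (-18.86)) / (-67.30 − (-18.86))
f_A = -36.11 / -48.44 = 0.7455

0.745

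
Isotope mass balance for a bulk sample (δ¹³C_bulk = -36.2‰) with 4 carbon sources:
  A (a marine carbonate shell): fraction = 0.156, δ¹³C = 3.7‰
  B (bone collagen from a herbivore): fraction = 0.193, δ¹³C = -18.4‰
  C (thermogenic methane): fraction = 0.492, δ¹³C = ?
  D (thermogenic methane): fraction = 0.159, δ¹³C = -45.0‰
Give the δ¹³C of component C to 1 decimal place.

Isotope mass balance: δ_bulk = Σ fᵢ·δᵢ.
-36.2 = 0.156×(3.7) + 0.193×(-18.4) + 0.492×δ_C + 0.159×(-45.0)
0.492·δ_C = -36.2 − (-10.129) = -26.071
δ_C = -26.071 / 0.492 = -52.99‰

-53.0‰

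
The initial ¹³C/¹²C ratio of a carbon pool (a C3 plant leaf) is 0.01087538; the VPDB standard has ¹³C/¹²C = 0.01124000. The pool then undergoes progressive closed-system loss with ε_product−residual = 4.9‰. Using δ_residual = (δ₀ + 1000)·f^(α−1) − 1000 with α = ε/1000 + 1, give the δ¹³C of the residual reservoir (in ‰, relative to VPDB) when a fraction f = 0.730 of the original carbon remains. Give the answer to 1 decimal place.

δ₀ = (0.01087538/0.01124000 − 1)×1000 = (0.967560 − 1)×1000 = -32.440‰
α − 1 = ε/1000 = 0.0049
f^(α−1) = 0.730^(0.0049) = 0.998459
δ_res = (-32.440 + 1000) × 0.998459 − 1000 = 966.070 − 1000 = -33.93‰

-33.9‰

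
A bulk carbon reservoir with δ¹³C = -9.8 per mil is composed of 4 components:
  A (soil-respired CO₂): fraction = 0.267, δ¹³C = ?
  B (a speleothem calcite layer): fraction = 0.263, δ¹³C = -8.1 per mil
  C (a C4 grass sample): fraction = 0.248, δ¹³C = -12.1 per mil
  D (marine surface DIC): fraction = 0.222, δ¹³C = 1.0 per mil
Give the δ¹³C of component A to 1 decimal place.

Isotope mass balance: δ_bulk = Σ fᵢ·δᵢ.
-9.8 = 0.267×δ_A + 0.263×(-8.1) + 0.248×(-12.1) + 0.222×(1.0)
0.267·δ_A = -9.8 − (-4.909) = -4.891
δ_A = -4.891 / 0.267 = -18.32 per mil

-18.3 per mil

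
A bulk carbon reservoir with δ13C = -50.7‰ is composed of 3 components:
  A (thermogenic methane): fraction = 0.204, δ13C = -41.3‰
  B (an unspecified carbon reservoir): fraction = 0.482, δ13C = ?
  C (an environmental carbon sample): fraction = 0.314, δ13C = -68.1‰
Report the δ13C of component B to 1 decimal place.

-43.3‰

Isotope mass balance: δ_bulk = Σ fᵢ·δᵢ.
-50.7 = 0.204×(-41.3) + 0.482×δ_B + 0.314×(-68.1)
0.482·δ_B = -50.7 − (-29.809) = -20.891
δ_B = -20.891 / 0.482 = -43.34‰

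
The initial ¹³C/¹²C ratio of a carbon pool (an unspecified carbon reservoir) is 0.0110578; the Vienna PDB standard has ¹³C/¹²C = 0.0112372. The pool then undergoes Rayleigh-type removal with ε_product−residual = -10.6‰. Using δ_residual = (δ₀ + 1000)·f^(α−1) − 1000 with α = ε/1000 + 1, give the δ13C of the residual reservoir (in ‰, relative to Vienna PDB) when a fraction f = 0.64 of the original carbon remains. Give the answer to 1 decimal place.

-11.3‰

δ₀ = (0.0110578/0.0112372 − 1)×1000 = (0.984035 − 1)×1000 = -15.965‰
α − 1 = ε/1000 = -0.0106
f^(α−1) = 0.64^(-0.0106) = 1.004742
δ_res = (-15.965 + 1000) × 1.004742 − 1000 = 988.701 − 1000 = -11.30‰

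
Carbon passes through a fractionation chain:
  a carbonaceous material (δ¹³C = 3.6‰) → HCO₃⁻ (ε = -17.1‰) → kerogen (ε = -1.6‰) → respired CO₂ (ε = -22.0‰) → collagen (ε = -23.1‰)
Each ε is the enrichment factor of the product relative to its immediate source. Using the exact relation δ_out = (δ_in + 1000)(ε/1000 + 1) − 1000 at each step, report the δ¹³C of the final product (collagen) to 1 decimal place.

-59.1‰

step 1: δ = (3.60 + 1000)·(-17.1/1000 + 1) − 1000 = -13.56‰
step 2: δ = (-13.56 + 1000)·(-1.6/1000 + 1) − 1000 = -15.14‰
step 3: δ = (-15.14 + 1000)·(-22.0/1000 + 1) − 1000 = -36.81‰
step 4: δ = (-36.81 + 1000)·(-23.1/1000 + 1) − 1000 = -59.06‰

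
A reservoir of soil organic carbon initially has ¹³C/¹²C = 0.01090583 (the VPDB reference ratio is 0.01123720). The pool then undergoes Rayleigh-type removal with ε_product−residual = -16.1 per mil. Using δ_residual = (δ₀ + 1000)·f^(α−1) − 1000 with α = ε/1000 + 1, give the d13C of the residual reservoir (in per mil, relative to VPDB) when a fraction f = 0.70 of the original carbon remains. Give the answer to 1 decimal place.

-23.9 per mil

δ₀ = (0.01090583/0.01123720 − 1)×1000 = (0.970511 − 1)×1000 = -29.489 per mil
α − 1 = ε/1000 = -0.0161
f^(α−1) = 0.70^(-0.0161) = 1.005759
δ_res = (-29.489 + 1000) × 1.005759 − 1000 = 976.100 − 1000 = -23.90 per mil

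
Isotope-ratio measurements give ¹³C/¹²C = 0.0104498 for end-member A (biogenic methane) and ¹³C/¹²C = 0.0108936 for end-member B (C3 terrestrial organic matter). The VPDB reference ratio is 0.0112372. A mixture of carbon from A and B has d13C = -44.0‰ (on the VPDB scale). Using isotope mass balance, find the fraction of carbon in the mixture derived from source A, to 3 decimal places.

δ_A = (0.0104498/0.0112372 − 1)×1000 = (0.929929 − 1)×1000 = -70.071‰
δ_B = (0.0108936/0.0112372 − 1)×1000 = (0.969423 − 1)×1000 = -30.577‰
f_A = (δ_mix − δ_B)/(δ_A − δ_B) = (-44.0 − (-30.577))/(-70.071 − (-30.577))
f_A = -13.423 / -39.494 = 0.3399

0.340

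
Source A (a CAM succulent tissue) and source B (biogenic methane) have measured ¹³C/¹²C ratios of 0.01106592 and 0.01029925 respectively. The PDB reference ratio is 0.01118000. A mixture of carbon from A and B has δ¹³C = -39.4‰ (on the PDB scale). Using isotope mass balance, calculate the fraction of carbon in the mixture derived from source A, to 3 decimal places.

0.574

δ_A = (0.01106592/0.01118000 − 1)×1000 = (0.989796 − 1)×1000 = -10.204‰
δ_B = (0.01029925/0.01118000 − 1)×1000 = (0.921221 − 1)×1000 = -78.779‰
f_A = (δ_mix − δ_B)/(δ_A − δ_B) = (-39.4 − (-78.779))/(-10.204 − (-78.779))
f_A = 39.379 / 68.575 = 0.5742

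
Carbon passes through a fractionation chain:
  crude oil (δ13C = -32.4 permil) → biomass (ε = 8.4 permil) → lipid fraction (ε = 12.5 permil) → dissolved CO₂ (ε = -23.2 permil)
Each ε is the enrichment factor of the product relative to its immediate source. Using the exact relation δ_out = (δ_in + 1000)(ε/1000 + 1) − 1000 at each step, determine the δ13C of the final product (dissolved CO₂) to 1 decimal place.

step 1: δ = (-32.40 + 1000)·(8.4/1000 + 1) − 1000 = -24.27 permil
step 2: δ = (-24.27 + 1000)·(12.5/1000 + 1) − 1000 = -12.08 permil
step 3: δ = (-12.08 + 1000)·(-23.2/1000 + 1) − 1000 = -35.00 permil

-35.0 permil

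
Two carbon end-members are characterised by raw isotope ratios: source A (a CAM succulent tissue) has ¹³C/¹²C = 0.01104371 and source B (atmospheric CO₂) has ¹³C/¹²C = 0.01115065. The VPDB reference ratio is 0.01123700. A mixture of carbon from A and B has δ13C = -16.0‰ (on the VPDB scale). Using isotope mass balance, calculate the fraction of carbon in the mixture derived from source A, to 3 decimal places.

δ_A = (0.01104371/0.01123700 − 1)×1000 = (0.982799 − 1)×1000 = -17.201‰
δ_B = (0.01115065/0.01123700 − 1)×1000 = (0.992316 − 1)×1000 = -7.684‰
f_A = (δ_mix − δ_B)/(δ_A − δ_B) = (-16.0 − (-7.684))/(-17.201 − (-7.684))
f_A = -8.316 / -9.517 = 0.8738

0.874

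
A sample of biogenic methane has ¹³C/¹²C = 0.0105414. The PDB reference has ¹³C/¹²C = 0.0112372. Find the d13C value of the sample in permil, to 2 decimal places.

d13C = (R_sample / R_standard − 1) × 1000
R_sample / R_standard = 0.0105414 / 0.0112372 = 0.938081
d13C = (0.938081 − 1) × 1000 = -61.919 permil

-61.92 permil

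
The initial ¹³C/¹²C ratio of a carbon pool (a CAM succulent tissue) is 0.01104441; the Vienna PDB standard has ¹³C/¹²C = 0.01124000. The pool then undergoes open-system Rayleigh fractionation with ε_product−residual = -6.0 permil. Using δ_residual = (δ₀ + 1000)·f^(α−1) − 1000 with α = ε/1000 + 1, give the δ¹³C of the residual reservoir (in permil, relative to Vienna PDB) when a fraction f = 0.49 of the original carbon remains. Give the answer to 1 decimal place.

δ₀ = (0.01104441/0.01124000 − 1)×1000 = (0.982599 − 1)×1000 = -17.401 permil
α − 1 = ε/1000 = -0.0060
f^(α−1) = 0.49^(-0.0060) = 1.004289
δ_res = (-17.401 + 1000) × 1.004289 − 1000 = 986.813 − 1000 = -13.19 permil

-13.2 permil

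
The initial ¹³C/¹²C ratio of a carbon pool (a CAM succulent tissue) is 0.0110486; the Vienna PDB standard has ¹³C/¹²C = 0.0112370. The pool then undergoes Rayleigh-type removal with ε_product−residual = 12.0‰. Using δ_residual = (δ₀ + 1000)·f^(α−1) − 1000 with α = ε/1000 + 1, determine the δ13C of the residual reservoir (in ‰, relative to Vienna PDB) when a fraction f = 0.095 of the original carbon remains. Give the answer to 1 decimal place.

δ₀ = (0.0110486/0.0112370 − 1)×1000 = (0.983234 − 1)×1000 = -16.766‰
α − 1 = ε/1000 = 0.0120
f^(α−1) = 0.095^(0.0120) = 0.972149
δ_res = (-16.766 + 1000) × 0.972149 − 1000 = 955.850 − 1000 = -44.15‰

-44.2‰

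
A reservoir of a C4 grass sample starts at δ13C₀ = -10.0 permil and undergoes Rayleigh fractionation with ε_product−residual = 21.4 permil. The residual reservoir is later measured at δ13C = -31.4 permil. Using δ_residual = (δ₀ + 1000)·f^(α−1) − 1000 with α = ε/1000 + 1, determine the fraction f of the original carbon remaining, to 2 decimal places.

0.36

α − 1 = ε/1000 = 0.0214
(δ_res + 1000)/(δ₀ + 1000) = (-31.4 + 1000)/(-10.0 + 1000) = 968.6/990.0 = 0.978384
f = 0.978384^(1/0.0214) = exp(ln(0.978384)/0.0214) = exp(-0.02185/0.0214)
f = exp(-1.0212) = 0.3602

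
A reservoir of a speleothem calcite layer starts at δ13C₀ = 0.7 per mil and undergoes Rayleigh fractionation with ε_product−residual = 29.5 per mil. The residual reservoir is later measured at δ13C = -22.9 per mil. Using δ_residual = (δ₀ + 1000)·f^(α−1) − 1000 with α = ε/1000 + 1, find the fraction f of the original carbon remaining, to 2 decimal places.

α − 1 = ε/1000 = 0.0295
(δ_res + 1000)/(δ₀ + 1000) = (-22.9 + 1000)/(0.7 + 1000) = 977.1/1000.7 = 0.976417
f = 0.976417^(1/0.0295) = exp(ln(0.976417)/0.0295) = exp(-0.02387/0.0295)
f = exp(-0.8090) = 0.4453

0.45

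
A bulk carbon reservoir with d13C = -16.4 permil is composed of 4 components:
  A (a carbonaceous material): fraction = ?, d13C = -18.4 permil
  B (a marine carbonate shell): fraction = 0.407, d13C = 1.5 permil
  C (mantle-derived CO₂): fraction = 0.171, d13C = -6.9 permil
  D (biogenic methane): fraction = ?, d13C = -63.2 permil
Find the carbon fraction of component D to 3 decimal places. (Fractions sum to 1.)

0.180

Let f_D and f_A be the unknown fractions; fractions sum to 1 so f_D + f_A = 0.422.
Mass balance: Σ fᵢ·δᵢ = δ_bulk ⇒ f_D·(-63.2) + f_A·(-18.4) = -16.4 − (-0.569) = -15.831
Substitute f_A = 0.422 − f_D:
f_D·(-63.2 − -18.4) = -15.831 − 0.422×(-18.4) = -8.066
f_D = -8.066 / -44.8 = 0.1800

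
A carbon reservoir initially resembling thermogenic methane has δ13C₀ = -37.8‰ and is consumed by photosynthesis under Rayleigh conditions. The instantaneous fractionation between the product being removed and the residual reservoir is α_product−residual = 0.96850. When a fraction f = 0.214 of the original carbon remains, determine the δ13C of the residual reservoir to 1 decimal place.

10.1‰

Rayleigh residual: δ_res = (δ₀ + 1000)·f^(α−1) − 1000
α − 1 = -0.03150
f^(α−1) = 0.214^(-0.03150) = 1.049765
δ_res = (-37.8 + 1000) × 1.049765 − 1000 = 1010.084 − 1000 = 10.08‰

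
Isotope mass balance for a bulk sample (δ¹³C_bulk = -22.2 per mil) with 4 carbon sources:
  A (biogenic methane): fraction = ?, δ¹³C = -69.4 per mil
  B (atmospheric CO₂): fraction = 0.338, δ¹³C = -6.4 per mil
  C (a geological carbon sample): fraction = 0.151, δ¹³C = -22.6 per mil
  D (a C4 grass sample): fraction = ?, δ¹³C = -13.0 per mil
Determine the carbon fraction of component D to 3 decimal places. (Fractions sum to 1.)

Let f_D and f_A be the unknown fractions; fractions sum to 1 so f_D + f_A = 0.511.
Mass balance: Σ fᵢ·δᵢ = δ_bulk ⇒ f_D·(-13.0) + f_A·(-69.4) = -22.2 − (-5.576) = -16.624
Substitute f_A = 0.511 − f_D:
f_D·(-13.0 − -69.4) = -16.624 − 0.511×(-69.4) = 18.839
f_D = 18.839 / 56.4 = 0.3340

0.334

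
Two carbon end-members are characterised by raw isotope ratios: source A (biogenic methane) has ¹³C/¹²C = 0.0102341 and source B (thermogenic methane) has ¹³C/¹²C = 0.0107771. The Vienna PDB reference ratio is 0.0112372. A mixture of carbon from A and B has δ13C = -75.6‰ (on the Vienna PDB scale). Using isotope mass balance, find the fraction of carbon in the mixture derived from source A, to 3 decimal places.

0.717

δ_A = (0.0102341/0.0112372 − 1)×1000 = (0.910734 − 1)×1000 = -89.266‰
δ_B = (0.0107771/0.0112372 − 1)×1000 = (0.959056 − 1)×1000 = -40.944‰
f_A = (δ_mix − δ_B)/(δ_A − δ_B) = (-75.6 − (-40.944))/(-89.266 − (-40.944))
f_A = -34.656 / -48.322 = 0.7172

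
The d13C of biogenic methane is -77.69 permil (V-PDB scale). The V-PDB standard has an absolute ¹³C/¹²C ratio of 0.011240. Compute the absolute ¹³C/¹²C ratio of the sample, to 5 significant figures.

0.010367

R_sample = R_standard × (d13C/1000 + 1)
R_sample = 0.011240 × (-77.69/1000 + 1) = 0.011240 × 0.922310
R_sample = 0.0103668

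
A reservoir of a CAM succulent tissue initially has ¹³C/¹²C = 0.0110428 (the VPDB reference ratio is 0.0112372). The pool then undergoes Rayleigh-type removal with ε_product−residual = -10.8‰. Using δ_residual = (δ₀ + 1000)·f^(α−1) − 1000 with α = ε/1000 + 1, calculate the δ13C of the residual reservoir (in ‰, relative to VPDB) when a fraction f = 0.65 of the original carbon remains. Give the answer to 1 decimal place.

-12.7‰

δ₀ = (0.0110428/0.0112372 − 1)×1000 = (0.982700 − 1)×1000 = -17.300‰
α − 1 = ε/1000 = -0.0108
f^(α−1) = 0.65^(-0.0108) = 1.004663
δ_res = (-17.300 + 1000) × 1.004663 − 1000 = 987.283 − 1000 = -12.72‰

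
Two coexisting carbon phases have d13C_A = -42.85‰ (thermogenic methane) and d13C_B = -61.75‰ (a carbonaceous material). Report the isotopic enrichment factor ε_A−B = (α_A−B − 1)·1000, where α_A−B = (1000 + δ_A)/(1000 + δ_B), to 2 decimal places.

α_A−B = (1000 + -42.85) / (1000 + -61.75) = 957.15 / 938.25 = 1.020144
ε_A−B = (1.020144 − 1) × 1000 = 20.144‰
(The approximation ε ≈ δ_A − δ_B would give 18.90‰.)

20.14‰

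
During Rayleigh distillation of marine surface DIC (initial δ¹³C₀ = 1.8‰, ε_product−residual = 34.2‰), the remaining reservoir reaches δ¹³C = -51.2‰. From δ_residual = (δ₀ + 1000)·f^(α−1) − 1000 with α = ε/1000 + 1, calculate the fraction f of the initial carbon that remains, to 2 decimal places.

α − 1 = ε/1000 = 0.0342
(δ_res + 1000)/(δ₀ + 1000) = (-51.2 + 1000)/(1.8 + 1000) = 948.8/1001.8 = 0.947095
f = 0.947095^(1/0.0342) = exp(ln(0.947095)/0.0342) = exp(-0.05436/0.0342)
f = exp(-1.5893) = 0.2041

0.20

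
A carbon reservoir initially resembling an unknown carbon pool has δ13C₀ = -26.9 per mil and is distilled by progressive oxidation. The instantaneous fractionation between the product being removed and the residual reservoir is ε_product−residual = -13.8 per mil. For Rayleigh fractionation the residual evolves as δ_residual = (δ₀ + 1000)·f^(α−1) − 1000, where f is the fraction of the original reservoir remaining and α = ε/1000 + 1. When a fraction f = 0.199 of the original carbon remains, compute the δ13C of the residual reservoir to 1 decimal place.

-5.0 per mil

Rayleigh residual: δ_res = (δ₀ + 1000)·f^(α−1) − 1000
α = ε/1000 + 1 = 0.98620, so α − 1 = -0.01380
f^(α−1) = 0.199^(-0.01380) = 1.022529
δ_res = (-26.9 + 1000) × 1.022529 − 1000 = 995.023 − 1000 = -4.98 per mil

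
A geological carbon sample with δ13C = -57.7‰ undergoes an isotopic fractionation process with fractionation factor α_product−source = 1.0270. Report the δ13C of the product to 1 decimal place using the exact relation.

δ_product = (δ_source + 1000)·α − 1000
δ_product = (-57.7 + 1000) × 1.0270 − 1000
δ_product = 967.742 − 1000 = -32.26‰

-32.3‰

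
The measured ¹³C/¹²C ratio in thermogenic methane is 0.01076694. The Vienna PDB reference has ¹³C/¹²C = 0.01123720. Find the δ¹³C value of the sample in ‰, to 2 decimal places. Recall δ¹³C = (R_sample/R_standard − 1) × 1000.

-41.85‰

δ¹³C = (R_sample / R_standard − 1) × 1000
R_sample / R_standard = 0.01076694 / 0.01123720 = 0.958151
δ¹³C = (0.958151 − 1) × 1000 = -41.849‰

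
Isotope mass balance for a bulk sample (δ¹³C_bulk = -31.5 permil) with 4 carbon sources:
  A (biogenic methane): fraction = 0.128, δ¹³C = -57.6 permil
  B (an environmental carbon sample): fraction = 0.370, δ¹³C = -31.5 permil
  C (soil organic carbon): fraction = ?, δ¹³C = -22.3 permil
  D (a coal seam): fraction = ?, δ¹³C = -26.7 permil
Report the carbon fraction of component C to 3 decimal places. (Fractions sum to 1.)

Let f_C and f_D be the unknown fractions; fractions sum to 1 so f_C + f_D = 0.502.
Mass balance: Σ fᵢ·δᵢ = δ_bulk ⇒ f_C·(-22.3) + f_D·(-26.7) = -31.5 − (-19.028) = -12.472
Substitute f_D = 0.502 − f_C:
f_C·(-22.3 − -26.7) = -12.472 − 0.502×(-26.7) = 0.931
f_C = 0.931 / 4.4 = 0.2116

0.212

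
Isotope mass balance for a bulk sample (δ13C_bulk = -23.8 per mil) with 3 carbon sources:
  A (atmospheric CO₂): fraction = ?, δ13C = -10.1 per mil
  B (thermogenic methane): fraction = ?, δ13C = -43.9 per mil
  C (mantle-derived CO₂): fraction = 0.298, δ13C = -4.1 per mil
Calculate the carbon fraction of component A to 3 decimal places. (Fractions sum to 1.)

0.244

Let f_A and f_B be the unknown fractions; fractions sum to 1 so f_A + f_B = 0.702.
Mass balance: Σ fᵢ·δᵢ = δ_bulk ⇒ f_A·(-10.1) + f_B·(-43.9) = -23.8 − (-1.222) = -22.578
Substitute f_B = 0.702 − f_A:
f_A·(-10.1 − -43.9) = -22.578 − 0.702×(-43.9) = 8.240
f_A = 8.240 / 33.8 = 0.2438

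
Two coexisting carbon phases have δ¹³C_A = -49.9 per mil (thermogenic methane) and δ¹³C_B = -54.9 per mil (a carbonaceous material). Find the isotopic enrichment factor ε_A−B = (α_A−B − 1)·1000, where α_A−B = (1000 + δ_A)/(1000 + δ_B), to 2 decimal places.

5.29 per mil

α_A−B = (1000 + -49.9) / (1000 + -54.9) = 950.1 / 945.1 = 1.005290
ε_A−B = (1.005290 − 1) × 1000 = 5.290 per mil
(The approximation ε ≈ δ_A − δ_B would give 5.0 per mil.)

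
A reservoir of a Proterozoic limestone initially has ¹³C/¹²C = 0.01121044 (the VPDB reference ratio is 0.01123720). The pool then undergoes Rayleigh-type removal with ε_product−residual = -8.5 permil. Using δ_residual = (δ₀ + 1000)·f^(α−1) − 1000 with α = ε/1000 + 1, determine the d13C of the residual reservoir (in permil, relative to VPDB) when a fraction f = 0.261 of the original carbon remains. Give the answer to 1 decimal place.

δ₀ = (0.01121044/0.01123720 − 1)×1000 = (0.997619 − 1)×1000 = -2.381 permil
α − 1 = ε/1000 = -0.0085
f^(α−1) = 0.261^(-0.0085) = 1.011483
δ_res = (-2.381 + 1000) × 1.011483 − 1000 = 1009.074 − 1000 = 9.07 permil

9.1 permil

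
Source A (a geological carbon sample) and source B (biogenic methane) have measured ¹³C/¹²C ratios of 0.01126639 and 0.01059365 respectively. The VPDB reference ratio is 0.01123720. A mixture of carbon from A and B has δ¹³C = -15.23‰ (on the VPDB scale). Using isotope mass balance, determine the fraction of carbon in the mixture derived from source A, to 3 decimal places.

0.702

δ_A = (0.01126639/0.01123720 − 1)×1000 = (1.002598 − 1)×1000 = 2.598‰
δ_B = (0.01059365/0.01123720 − 1)×1000 = (0.942730 − 1)×1000 = -57.270‰
f_A = (δ_mix − δ_B)/(δ_A − δ_B) = (-15.23 − (-57.270))/(2.598 − (-57.270))
f_A = 42.040 / 59.867 = 0.7022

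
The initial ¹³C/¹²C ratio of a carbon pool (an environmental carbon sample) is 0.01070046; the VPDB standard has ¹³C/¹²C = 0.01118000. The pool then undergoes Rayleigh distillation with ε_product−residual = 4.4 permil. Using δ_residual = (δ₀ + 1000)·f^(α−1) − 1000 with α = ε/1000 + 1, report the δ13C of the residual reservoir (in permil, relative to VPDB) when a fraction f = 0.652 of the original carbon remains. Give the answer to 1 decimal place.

δ₀ = (0.01070046/0.01118000 − 1)×1000 = (0.957107 − 1)×1000 = -42.893 permil
α − 1 = ε/1000 = 0.0044
f^(α−1) = 0.652^(0.0044) = 0.998120
δ_res = (-42.893 + 1000) × 0.998120 − 1000 = 955.308 − 1000 = -44.69 permil

-44.7 permil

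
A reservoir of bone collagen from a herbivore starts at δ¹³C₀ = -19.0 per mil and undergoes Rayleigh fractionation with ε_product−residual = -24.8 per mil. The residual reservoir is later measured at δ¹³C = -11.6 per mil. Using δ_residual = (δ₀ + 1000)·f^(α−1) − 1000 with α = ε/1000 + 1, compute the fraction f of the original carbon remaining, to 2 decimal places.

α − 1 = ε/1000 = -0.0248
(δ_res + 1000)/(δ₀ + 1000) = (-11.6 + 1000)/(-19.0 + 1000) = 988.4/981.0 = 1.007543
f = 1.007543^(1/-0.0248) = exp(ln(1.007543)/-0.0248) = exp(0.00752/-0.0248)
f = exp(-0.3030) = 0.7386

0.74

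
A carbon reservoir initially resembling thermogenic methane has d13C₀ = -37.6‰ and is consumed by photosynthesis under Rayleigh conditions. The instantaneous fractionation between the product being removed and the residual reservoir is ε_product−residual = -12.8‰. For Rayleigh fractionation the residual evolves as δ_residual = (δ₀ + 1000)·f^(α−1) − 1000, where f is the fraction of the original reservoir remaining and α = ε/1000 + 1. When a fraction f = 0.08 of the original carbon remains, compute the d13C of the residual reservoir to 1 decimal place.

Rayleigh residual: δ_res = (δ₀ + 1000)·f^(α−1) − 1000
α = ε/1000 + 1 = 0.98720, so α − 1 = -0.01280
f^(α−1) = 0.08^(-0.01280) = 1.032858
δ_res = (-37.6 + 1000) × 1.032858 − 1000 = 994.022 − 1000 = -5.98‰

-6.0‰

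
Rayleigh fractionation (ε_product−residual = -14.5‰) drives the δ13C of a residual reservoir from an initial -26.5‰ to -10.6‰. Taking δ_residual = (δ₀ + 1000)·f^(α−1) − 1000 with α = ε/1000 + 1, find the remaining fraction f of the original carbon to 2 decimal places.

0.33

α − 1 = ε/1000 = -0.0145
(δ_res + 1000)/(δ₀ + 1000) = (-10.6 + 1000)/(-26.5 + 1000) = 989.4/973.5 = 1.016333
f = 1.016333^(1/-0.0145) = exp(ln(1.016333)/-0.0145) = exp(0.01620/-0.0145)
f = exp(-1.1173) = 0.3272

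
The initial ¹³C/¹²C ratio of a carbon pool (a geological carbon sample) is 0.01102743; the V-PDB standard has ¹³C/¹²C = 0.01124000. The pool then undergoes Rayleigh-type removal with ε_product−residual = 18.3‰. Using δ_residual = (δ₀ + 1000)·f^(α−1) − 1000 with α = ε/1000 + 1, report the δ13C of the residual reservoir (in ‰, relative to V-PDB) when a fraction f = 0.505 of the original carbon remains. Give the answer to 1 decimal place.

δ₀ = (0.01102743/0.01124000 − 1)×1000 = (0.981088 − 1)×1000 = -18.912‰
α − 1 = ε/1000 = 0.0183
f^(α−1) = 0.505^(0.0183) = 0.987575
δ_res = (-18.912 + 1000) × 0.987575 − 1000 = 968.898 − 1000 = -31.10‰

-31.1‰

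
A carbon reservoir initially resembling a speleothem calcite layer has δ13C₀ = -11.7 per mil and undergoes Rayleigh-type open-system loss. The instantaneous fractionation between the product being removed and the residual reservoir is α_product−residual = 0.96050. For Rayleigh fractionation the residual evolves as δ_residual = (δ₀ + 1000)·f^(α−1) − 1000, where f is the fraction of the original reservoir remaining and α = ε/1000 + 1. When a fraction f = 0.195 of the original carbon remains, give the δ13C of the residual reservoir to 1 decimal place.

54.2 per mil

Rayleigh residual: δ_res = (δ₀ + 1000)·f^(α−1) − 1000
α − 1 = -0.03950
f^(α−1) = 0.195^(-0.03950) = 1.066703
δ_res = (-11.7 + 1000) × 1.066703 − 1000 = 1054.223 − 1000 = 54.22 per mil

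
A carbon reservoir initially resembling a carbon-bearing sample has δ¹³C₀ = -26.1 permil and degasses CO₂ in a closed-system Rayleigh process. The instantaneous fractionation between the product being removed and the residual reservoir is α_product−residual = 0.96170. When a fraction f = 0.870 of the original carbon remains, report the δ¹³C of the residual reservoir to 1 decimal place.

Rayleigh residual: δ_res = (δ₀ + 1000)·f^(α−1) − 1000
α − 1 = -0.03830
f^(α−1) = 0.870^(-0.03830) = 1.005348
δ_res = (-26.1 + 1000) × 1.005348 − 1000 = 979.108 − 1000 = -20.89 permil

-20.9 permil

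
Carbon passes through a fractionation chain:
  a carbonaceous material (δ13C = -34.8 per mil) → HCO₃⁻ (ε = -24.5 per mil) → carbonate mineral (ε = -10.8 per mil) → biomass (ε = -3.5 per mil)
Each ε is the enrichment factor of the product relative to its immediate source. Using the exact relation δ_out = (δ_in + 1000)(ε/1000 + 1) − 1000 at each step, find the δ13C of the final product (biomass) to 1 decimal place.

step 1: δ = (-34.80 + 1000)·(-24.5/1000 + 1) − 1000 = -58.45 per mil
step 2: δ = (-58.45 + 1000)·(-10.8/1000 + 1) − 1000 = -68.62 per mil
step 3: δ = (-68.62 + 1000)·(-3.5/1000 + 1) − 1000 = -71.88 per mil

-71.9 per mil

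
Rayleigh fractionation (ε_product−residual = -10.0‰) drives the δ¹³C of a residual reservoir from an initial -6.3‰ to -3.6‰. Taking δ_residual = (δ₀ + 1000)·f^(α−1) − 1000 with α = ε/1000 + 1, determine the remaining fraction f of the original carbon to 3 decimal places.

0.762

α − 1 = ε/1000 = -0.0100
(δ_res + 1000)/(δ₀ + 1000) = (-3.6 + 1000)/(-6.3 + 1000) = 996.4/993.7 = 1.002717
f = 1.002717^(1/-0.0100) = exp(ln(1.002717)/-0.0100) = exp(0.00271/-0.0100)
f = exp(-0.2713) = 0.7624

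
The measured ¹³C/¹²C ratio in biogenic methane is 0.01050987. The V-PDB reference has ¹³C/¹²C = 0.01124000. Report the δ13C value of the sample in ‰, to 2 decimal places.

δ13C = (R_sample / R_standard − 1) × 1000
R_sample / R_standard = 0.01050987 / 0.01124000 = 0.935042
δ13C = (0.935042 − 1) × 1000 = -64.958‰

-64.96‰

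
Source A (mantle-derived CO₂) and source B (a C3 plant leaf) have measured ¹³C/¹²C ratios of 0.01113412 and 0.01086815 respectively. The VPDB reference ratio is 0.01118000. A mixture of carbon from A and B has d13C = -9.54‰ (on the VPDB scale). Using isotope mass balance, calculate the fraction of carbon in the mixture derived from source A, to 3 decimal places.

0.771

δ_A = (0.01113412/0.01118000 − 1)×1000 = (0.995896 − 1)×1000 = -4.104‰
δ_B = (0.01086815/0.01118000 − 1)×1000 = (0.972106 − 1)×1000 = -27.894‰
f_A = (δ_mix − δ_B)/(δ_A − δ_B) = (-9.54 − (-27.894))/(-4.104 − (-27.894))
f_A = 18.354 / 23.790 = 0.7715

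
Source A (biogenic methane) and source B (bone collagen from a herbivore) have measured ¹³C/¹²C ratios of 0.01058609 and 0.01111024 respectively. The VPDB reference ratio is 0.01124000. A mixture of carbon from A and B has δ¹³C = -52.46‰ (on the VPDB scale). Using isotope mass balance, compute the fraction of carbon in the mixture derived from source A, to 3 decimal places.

0.877

δ_A = (0.01058609/0.01124000 − 1)×1000 = (0.941823 − 1)×1000 = -58.177‰
δ_B = (0.01111024/0.01124000 − 1)×1000 = (0.988456 − 1)×1000 = -11.544‰
f_A = (δ_mix − δ_B)/(δ_A − δ_B) = (-52.46 − (-11.544))/(-58.177 − (-11.544))
f_A = -40.916 / -46.633 = 0.8774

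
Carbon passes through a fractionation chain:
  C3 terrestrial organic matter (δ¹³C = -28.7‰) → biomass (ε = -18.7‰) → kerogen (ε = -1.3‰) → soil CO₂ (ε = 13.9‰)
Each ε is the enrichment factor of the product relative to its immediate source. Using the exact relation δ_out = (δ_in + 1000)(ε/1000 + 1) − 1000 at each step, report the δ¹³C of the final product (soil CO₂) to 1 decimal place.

-34.9‰

step 1: δ = (-28.70 + 1000)·(-18.7/1000 + 1) − 1000 = -46.86‰
step 2: δ = (-46.86 + 1000)·(-1.3/1000 + 1) − 1000 = -48.10‰
step 3: δ = (-48.10 + 1000)·(13.9/1000 + 1) − 1000 = -34.87‰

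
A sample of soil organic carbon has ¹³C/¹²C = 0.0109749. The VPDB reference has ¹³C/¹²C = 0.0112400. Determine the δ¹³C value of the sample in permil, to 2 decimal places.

δ¹³C = (R_sample / R_standard − 1) × 1000
R_sample / R_standard = 0.0109749 / 0.0112400 = 0.976415
δ¹³C = (0.976415 − 1) × 1000 = -23.585 permil

-23.59 permil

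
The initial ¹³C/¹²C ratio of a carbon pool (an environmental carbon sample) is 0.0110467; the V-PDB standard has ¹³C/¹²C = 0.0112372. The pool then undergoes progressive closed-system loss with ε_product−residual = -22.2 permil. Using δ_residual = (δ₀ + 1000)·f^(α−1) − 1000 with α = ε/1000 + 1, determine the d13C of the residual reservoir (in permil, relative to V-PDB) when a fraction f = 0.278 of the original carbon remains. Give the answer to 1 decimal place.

11.4 permil

δ₀ = (0.0110467/0.0112372 − 1)×1000 = (0.983047 − 1)×1000 = -16.953 permil
α − 1 = ε/1000 = -0.0222
f^(α−1) = 0.278^(-0.0222) = 1.028827
δ_res = (-16.953 + 1000) × 1.028827 − 1000 = 1011.385 − 1000 = 11.39 permil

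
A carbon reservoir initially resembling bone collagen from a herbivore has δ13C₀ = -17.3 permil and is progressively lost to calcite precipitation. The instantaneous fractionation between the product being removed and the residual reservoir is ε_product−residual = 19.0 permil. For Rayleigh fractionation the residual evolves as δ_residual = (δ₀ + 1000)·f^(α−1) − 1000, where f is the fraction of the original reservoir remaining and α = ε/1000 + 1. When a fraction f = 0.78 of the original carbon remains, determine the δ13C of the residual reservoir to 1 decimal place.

Rayleigh residual: δ_res = (δ₀ + 1000)·f^(α−1) − 1000
α = ε/1000 + 1 = 1.01900, so α − 1 = 0.01900
f^(α−1) = 0.78^(0.01900) = 0.995290
δ_res = (-17.3 + 1000) × 0.995290 − 1000 = 978.072 − 1000 = -21.93 permil

-21.9 permil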